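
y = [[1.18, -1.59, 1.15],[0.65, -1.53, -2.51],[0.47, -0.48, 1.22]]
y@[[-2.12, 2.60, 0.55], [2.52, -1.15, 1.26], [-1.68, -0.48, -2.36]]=[[-8.44, 4.34, -4.07], [-1.02, 4.65, 4.35], [-4.26, 1.19, -3.23]]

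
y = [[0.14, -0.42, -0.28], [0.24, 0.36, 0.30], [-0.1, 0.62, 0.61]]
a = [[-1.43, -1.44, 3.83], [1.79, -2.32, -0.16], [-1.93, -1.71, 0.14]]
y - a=[[1.57, 1.02, -4.11], [-1.55, 2.68, 0.46], [1.83, 2.33, 0.47]]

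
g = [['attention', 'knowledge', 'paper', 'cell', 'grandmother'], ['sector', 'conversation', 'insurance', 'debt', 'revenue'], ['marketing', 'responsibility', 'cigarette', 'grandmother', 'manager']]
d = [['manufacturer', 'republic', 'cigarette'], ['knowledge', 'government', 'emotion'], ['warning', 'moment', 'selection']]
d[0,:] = ['manufacturer', 'republic', 'cigarette']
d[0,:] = ['manufacturer', 'republic', 'cigarette']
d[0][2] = 'cigarette'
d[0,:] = ['manufacturer', 'republic', 'cigarette']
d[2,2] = 'selection'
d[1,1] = 'government'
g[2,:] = ['marketing', 'responsibility', 'cigarette', 'grandmother', 'manager']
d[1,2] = 'emotion'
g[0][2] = 'paper'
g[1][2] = 'insurance'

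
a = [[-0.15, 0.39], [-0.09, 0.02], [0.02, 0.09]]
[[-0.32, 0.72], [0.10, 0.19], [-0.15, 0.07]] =a @ [[-1.36, -1.85], [-1.34, 1.14]]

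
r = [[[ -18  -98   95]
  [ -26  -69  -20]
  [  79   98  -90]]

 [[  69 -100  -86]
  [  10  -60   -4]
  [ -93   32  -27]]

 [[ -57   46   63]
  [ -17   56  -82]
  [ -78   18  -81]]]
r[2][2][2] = -81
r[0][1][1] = -69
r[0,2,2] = -90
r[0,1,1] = -69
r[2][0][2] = 63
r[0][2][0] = 79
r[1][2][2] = -27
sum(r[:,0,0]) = -6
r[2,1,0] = -17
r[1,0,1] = -100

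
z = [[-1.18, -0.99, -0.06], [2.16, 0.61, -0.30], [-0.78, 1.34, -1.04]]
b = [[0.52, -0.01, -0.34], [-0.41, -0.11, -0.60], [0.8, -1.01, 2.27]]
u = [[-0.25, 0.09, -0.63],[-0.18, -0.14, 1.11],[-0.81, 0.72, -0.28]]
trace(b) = 2.68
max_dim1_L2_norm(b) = 2.61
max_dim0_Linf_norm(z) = 2.16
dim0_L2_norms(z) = [2.58, 1.77, 1.08]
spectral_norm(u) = 1.40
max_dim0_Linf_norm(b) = 2.27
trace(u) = -0.67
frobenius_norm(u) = 1.73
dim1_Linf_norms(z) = [1.18, 2.16, 1.34]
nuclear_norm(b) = 3.68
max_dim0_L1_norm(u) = 2.02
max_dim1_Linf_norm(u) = 1.11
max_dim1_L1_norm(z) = 3.16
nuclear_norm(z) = 5.04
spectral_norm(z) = 2.68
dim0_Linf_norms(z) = [2.16, 1.34, 1.04]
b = z @ u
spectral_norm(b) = 2.68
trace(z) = -1.61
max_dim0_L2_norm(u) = 1.31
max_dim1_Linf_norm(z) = 2.16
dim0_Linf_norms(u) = [0.81, 0.72, 1.11]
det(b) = -0.62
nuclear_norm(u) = 2.59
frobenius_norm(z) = 3.32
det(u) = 0.26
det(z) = -2.38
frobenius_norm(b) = 2.78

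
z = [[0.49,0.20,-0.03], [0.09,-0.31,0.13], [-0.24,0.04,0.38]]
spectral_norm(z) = 0.61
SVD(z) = [[-0.8,  -0.01,  0.6],[0.11,  -0.99,  0.13],[0.59,  0.17,  0.79]] @ diag([0.6100613591383078, 0.34397579075229684, 0.33941978943876094]) @ [[-0.86, -0.28, 0.43], [-0.38, 0.90, -0.18], [0.34, 0.32, 0.89]]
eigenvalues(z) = [0.51, 0.4, -0.35]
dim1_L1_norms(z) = [0.72, 0.53, 0.66]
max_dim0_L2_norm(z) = 0.55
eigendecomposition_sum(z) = [[0.55,  0.13,  0.01], [-0.11,  -0.03,  -0.0], [-1.06,  -0.26,  -0.02]] + [[-0.05, -0.01, -0.02], [0.15, 0.04, 0.07], [0.83, 0.26, 0.4]] + [[-0.01, 0.08, -0.01],[0.05, -0.33, 0.06],[-0.01, 0.04, -0.01]]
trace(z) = 0.56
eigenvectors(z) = [[-0.46, 0.06, -0.23],[0.09, -0.17, 0.96],[0.88, -0.98, -0.13]]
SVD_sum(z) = [[0.42, 0.14, -0.21], [-0.06, -0.02, 0.03], [-0.31, -0.10, 0.15]] + [[0.00, -0.0, 0.0],[0.13, -0.31, 0.06],[-0.02, 0.05, -0.01]] + [[0.07, 0.07, 0.18],[0.02, 0.01, 0.04],[0.09, 0.09, 0.24]]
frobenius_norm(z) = 0.78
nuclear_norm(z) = 1.29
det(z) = -0.07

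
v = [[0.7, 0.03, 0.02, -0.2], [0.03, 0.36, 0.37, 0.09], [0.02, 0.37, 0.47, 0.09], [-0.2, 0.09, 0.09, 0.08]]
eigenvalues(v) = [0.76, -0.0, 0.04, 0.81]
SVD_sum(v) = [[0.0, 0.0, 0.00, 0.00],  [0.00, 0.34, 0.39, 0.09],  [0.00, 0.39, 0.45, 0.1],  [0.0, 0.09, 0.10, 0.02]] + [[0.70, 0.03, 0.02, -0.20], [0.03, 0.0, 0.00, -0.01], [0.02, 0.0, 0.0, -0.01], [-0.20, -0.01, -0.01, 0.06]] + [[0.0, 0.00, -0.00, 0.00], [0.00, 0.02, -0.02, 0.01], [-0.0, -0.02, 0.02, -0.01], [0.0, 0.01, -0.01, 0.0]] + [[-0.0, 0.0, -0.00, -0.00],[0.0, -0.0, 0.00, 0.0],[-0.00, 0.0, -0.00, -0.0],[-0.0, 0.00, -0.0, -0.00]]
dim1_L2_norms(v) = [0.73, 0.52, 0.61, 0.25]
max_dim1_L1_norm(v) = 0.95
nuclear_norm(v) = 1.62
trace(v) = 1.61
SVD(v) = [[0.0,0.96,-0.06,0.27], [0.65,0.04,-0.70,-0.29], [0.74,0.03,0.67,0.04], [0.17,-0.27,-0.24,0.92]] @ diag([0.8111067385944037, 0.7588592669277235, 0.043861401695119505, 0.0038274072172470633]) @ [[0.00, 0.65, 0.74, 0.17], [0.96, 0.04, 0.03, -0.27], [-0.06, -0.7, 0.67, -0.24], [-0.27, 0.29, -0.04, -0.92]]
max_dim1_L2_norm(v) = 0.73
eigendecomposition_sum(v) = [[0.70, 0.03, 0.02, -0.2], [0.03, 0.00, 0.0, -0.01], [0.02, 0.00, 0.0, -0.01], [-0.2, -0.01, -0.01, 0.06]] + [[-0.00, 0.00, -0.00, -0.0], [0.0, -0.0, 0.0, 0.0], [-0.00, 0.0, -0.0, -0.0], [-0.0, 0.00, -0.0, -0.00]] + [[0.00, 0.00, -0.0, 0.00],[0.00, 0.02, -0.02, 0.01],[-0.0, -0.02, 0.02, -0.01],[0.00, 0.01, -0.01, 0.0]] + [[0.00, 0.0, 0.00, 0.00], [0.00, 0.34, 0.39, 0.09], [0.0, 0.39, 0.45, 0.1], [0.00, 0.09, 0.10, 0.02]]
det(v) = -0.00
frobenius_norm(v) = 1.11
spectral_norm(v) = 0.81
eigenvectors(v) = [[-0.96, -0.27, -0.06, 0.00], [-0.04, 0.29, -0.70, 0.65], [-0.03, -0.04, 0.67, 0.74], [0.27, -0.92, -0.24, 0.17]]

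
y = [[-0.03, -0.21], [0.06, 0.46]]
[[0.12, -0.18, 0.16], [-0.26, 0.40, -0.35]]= y @ [[0.10, 0.32, 0.72],[-0.58, 0.82, -0.85]]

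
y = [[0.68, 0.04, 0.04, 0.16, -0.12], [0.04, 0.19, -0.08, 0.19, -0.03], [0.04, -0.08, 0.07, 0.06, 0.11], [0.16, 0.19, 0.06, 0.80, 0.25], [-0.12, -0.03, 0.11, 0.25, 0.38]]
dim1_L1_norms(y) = [1.04, 0.53, 0.36, 1.46, 0.89]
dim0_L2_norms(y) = [0.71, 0.28, 0.17, 0.88, 0.48]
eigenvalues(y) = [1.0, 0.71, 0.33, 0.09, -0.0]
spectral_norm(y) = 1.00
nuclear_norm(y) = 2.13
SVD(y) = [[-0.36, 0.85, -0.31, 0.20, 0.08], [-0.20, 0.03, 0.59, 0.64, -0.44], [-0.09, -0.05, -0.42, -0.24, -0.87], [-0.86, -0.2, 0.22, -0.40, 0.10], [-0.28, -0.48, -0.57, 0.58, 0.18]] @ diag([0.9996642925711965, 0.7092912845575354, 0.32758829817560964, 0.08744797230317944, 0.003991847607520413]) @ [[-0.36, -0.2, -0.09, -0.86, -0.28], [0.85, 0.03, -0.05, -0.20, -0.48], [-0.31, 0.59, -0.42, 0.22, -0.57], [0.20, 0.64, -0.24, -0.4, 0.58], [-0.08, 0.44, 0.87, -0.10, -0.18]]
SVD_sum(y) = [[0.13, 0.07, 0.03, 0.31, 0.1], [0.07, 0.04, 0.02, 0.17, 0.06], [0.03, 0.02, 0.01, 0.08, 0.02], [0.31, 0.17, 0.08, 0.74, 0.24], [0.1, 0.06, 0.02, 0.24, 0.08]] + [[0.51,0.02,-0.03,-0.12,-0.29], [0.02,0.00,-0.0,-0.0,-0.01], [-0.03,-0.0,0.0,0.01,0.02], [-0.12,-0.00,0.01,0.03,0.07], [-0.29,-0.01,0.02,0.07,0.16]] + [[0.03, -0.06, 0.04, -0.02, 0.06], [-0.06, 0.11, -0.08, 0.04, -0.11], [0.04, -0.08, 0.06, -0.03, 0.08], [-0.02, 0.04, -0.03, 0.02, -0.04], [0.06, -0.11, 0.08, -0.04, 0.11]] + [[0.0, 0.01, -0.0, -0.01, 0.01], [0.01, 0.04, -0.01, -0.02, 0.03], [-0.00, -0.01, 0.00, 0.01, -0.01], [-0.01, -0.02, 0.01, 0.01, -0.02], [0.01, 0.03, -0.01, -0.02, 0.03]] + [[-0.00, 0.00, 0.00, -0.00, -0.0], [0.00, -0.0, -0.0, 0.00, 0.00], [0.00, -0.00, -0.0, 0.0, 0.0], [-0.0, 0.0, 0.0, -0.0, -0.00], [-0.00, 0.0, 0.0, -0.0, -0.00]]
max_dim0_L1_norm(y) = 1.46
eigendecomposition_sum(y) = [[0.13, 0.07, 0.03, 0.31, 0.10],[0.07, 0.04, 0.02, 0.17, 0.06],[0.03, 0.02, 0.01, 0.08, 0.02],[0.31, 0.17, 0.08, 0.74, 0.24],[0.1, 0.06, 0.02, 0.24, 0.08]] + [[0.51,  0.02,  -0.03,  -0.12,  -0.29], [0.02,  0.0,  -0.0,  -0.00,  -0.01], [-0.03,  -0.00,  0.0,  0.01,  0.02], [-0.12,  -0.0,  0.01,  0.03,  0.07], [-0.29,  -0.01,  0.02,  0.07,  0.16]] + [[0.03, -0.06, 0.04, -0.02, 0.06],[-0.06, 0.11, -0.08, 0.04, -0.11],[0.04, -0.08, 0.06, -0.03, 0.08],[-0.02, 0.04, -0.03, 0.02, -0.04],[0.06, -0.11, 0.08, -0.04, 0.11]] + [[0.0,  0.01,  -0.0,  -0.01,  0.01], [0.01,  0.04,  -0.01,  -0.02,  0.03], [-0.0,  -0.01,  0.00,  0.01,  -0.01], [-0.01,  -0.02,  0.01,  0.01,  -0.02], [0.01,  0.03,  -0.01,  -0.02,  0.03]] + [[-0.00, 0.0, 0.0, -0.00, -0.00], [0.0, -0.00, -0.00, 0.0, 0.0], [0.0, -0.0, -0.00, 0.0, 0.00], [-0.0, 0.0, 0.0, -0.0, -0.0], [-0.00, 0.0, 0.00, -0.0, -0.0]]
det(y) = -0.00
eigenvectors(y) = [[-0.36, -0.85, 0.31, -0.20, -0.08], [-0.20, -0.03, -0.59, -0.64, 0.44], [-0.09, 0.05, 0.42, 0.24, 0.87], [-0.86, 0.2, -0.22, 0.40, -0.10], [-0.28, 0.48, 0.57, -0.58, -0.18]]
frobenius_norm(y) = 1.27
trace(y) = 2.12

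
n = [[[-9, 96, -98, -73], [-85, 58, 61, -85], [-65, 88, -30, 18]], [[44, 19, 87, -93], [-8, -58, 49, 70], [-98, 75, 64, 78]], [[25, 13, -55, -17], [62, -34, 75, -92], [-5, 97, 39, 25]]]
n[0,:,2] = [-98, 61, -30]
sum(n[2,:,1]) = 76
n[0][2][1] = 88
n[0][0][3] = -73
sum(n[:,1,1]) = -34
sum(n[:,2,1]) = 260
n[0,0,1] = 96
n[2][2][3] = 25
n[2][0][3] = -17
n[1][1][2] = 49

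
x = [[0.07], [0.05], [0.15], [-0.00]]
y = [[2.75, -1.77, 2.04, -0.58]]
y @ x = [[0.41]]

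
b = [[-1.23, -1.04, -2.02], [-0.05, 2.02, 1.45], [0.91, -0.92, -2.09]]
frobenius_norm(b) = 4.35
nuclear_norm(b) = 6.46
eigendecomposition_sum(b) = [[-0.60+0.79j, -0.37-0.17j, (-0.96-1.03j)], [(-0.11-0.28j), 0.10-0.07j, (0.41-0.08j)], [(0.48+0.6j), -0.20+0.25j, -0.96+0.52j]] + [[-0.60-0.79j, -0.37+0.17j, -0.96+1.03j], [-0.11+0.28j, 0.10+0.07j, (0.41+0.08j)], [0.48-0.60j, -0.20-0.25j, (-0.96-0.52j)]] + [[-0.03+0.00j,(-0.29+0j),(-0.1-0j)],[(0.17-0j),(1.82-0j),(0.62+0j)],[-0.05+0.00j,-0.52+0.00j,-0.18-0.00j]]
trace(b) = -1.30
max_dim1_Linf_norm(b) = 2.09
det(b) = 5.91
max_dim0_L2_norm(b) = 3.25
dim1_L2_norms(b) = [2.58, 2.49, 2.46]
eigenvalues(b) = [(-1.46+1.25j), (-1.46-1.25j), (1.61+0j)]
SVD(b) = [[-0.58, -0.74, 0.33], [0.60, -0.11, 0.8], [-0.55, 0.66, 0.51]] @ diag([3.9524946037997415, 1.5217064908027498, 0.9823928759832867]) @ [[0.05,  0.59,  0.81], [1.0,  -0.04,  -0.03], [0.02,  0.81,  -0.59]]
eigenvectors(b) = [[0.77+0.00j, 0.77-0.00j, (-0.15+0j)], [-0.12+0.20j, (-0.12-0.2j), 0.95+0.00j], [(0.15-0.58j), 0.15+0.58j, -0.27+0.00j]]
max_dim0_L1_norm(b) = 5.56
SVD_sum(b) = [[-0.11, -1.35, -1.86], [0.11, 1.38, 1.90], [-0.1, -1.28, -1.77]] + [[-1.13, 0.05, 0.03], [-0.17, 0.01, 0.00], [1.0, -0.04, -0.03]] + [[0.01, 0.26, -0.19], [0.01, 0.63, -0.46], [0.01, 0.40, -0.29]]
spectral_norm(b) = 3.95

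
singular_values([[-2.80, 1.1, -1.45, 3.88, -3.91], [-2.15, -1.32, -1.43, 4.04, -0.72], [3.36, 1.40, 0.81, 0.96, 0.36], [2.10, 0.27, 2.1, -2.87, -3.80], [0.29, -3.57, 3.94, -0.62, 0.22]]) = [8.55, 5.49, 5.15, 3.4, 0.89]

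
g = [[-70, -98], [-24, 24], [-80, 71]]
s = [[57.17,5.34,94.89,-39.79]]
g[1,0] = -24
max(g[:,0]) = -24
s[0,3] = -39.79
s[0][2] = 94.89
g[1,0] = -24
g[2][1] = 71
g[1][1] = 24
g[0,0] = -70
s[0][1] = 5.34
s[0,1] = 5.34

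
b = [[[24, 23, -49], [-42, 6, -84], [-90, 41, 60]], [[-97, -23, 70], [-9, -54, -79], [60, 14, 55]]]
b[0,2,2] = 60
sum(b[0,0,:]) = -2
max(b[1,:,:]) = 70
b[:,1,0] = [-42, -9]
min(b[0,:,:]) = -90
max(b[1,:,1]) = 14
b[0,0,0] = 24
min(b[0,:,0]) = -90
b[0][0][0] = 24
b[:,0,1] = [23, -23]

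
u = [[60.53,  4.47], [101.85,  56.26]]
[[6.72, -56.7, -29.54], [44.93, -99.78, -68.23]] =u @ [[0.06,-0.93,-0.46], [0.69,-0.09,-0.38]]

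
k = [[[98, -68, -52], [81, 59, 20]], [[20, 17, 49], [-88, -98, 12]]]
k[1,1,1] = -98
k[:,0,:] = [[98, -68, -52], [20, 17, 49]]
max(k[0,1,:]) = 81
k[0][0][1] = -68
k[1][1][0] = -88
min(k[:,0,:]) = -68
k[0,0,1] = -68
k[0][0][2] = -52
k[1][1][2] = 12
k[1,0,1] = 17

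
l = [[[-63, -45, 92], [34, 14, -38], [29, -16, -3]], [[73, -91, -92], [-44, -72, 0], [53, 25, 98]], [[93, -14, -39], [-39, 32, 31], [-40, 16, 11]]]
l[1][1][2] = 0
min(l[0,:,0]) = -63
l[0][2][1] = -16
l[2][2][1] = 16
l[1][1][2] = 0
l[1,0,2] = -92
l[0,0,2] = 92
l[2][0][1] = -14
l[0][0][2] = 92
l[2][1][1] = 32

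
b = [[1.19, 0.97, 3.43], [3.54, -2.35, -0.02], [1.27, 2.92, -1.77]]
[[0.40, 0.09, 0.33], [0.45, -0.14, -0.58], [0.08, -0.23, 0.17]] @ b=[[1.21, 1.14, 0.79], [-0.70, -0.93, 2.57], [-0.50, 1.11, -0.02]]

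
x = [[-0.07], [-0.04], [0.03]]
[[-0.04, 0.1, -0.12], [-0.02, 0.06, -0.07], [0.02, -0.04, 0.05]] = x @ [[0.53,-1.45,1.78]]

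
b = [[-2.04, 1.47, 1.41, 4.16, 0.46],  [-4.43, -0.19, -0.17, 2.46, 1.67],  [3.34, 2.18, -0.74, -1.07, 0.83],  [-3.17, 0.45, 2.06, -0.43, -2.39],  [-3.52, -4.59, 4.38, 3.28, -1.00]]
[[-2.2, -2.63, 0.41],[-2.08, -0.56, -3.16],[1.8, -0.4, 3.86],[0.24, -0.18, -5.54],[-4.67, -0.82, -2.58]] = b@[[0.08, -0.11, 1.28],  [0.43, -0.34, -0.04],  [-0.16, -0.28, -0.01],  [-0.57, -0.47, 0.69],  [-0.16, 0.00, 0.48]]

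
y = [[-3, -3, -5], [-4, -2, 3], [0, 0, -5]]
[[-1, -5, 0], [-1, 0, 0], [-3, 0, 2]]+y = [[-4, -8, -5], [-5, -2, 3], [-3, 0, -3]]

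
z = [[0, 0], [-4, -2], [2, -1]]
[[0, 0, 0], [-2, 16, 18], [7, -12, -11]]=z @ [[2, -5, -5], [-3, 2, 1]]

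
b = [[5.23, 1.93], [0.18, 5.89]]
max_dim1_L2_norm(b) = 5.89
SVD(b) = [[0.65, 0.76], [0.76, -0.65]] @ diag([6.733837230106394, 4.52302290049841]) @ [[0.53, 0.85],  [0.85, -0.53]]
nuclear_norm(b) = 11.26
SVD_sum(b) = [[2.32, 3.74],[2.69, 4.33]] + [[2.91, -1.81],[-2.51, 1.56]]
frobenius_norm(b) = 8.11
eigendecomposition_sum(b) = [[3.64, -6.98], [-0.65, 1.25]] + [[1.59, 8.91], [0.83, 4.64]]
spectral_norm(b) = 6.73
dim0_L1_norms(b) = [5.41, 7.82]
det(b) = 30.46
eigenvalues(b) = [4.88, 6.24]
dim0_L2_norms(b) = [5.23, 6.2]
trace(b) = 11.12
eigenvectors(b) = [[-0.98, -0.89], [0.18, -0.46]]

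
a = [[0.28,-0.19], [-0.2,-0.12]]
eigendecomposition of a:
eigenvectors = [[0.92, 0.37], [-0.39, 0.93]]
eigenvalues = [0.36, -0.2]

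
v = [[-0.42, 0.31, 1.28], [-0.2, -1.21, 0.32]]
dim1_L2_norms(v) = [1.38, 1.27]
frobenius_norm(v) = 1.88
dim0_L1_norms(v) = [0.62, 1.52, 1.6]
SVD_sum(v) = [[-0.44, -0.09, 1.24], [-0.15, -0.03, 0.43]] + [[0.02, 0.4, 0.04], [-0.05, -1.18, -0.11]]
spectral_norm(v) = 1.40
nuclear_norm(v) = 2.65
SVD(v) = [[-0.95,-0.32], [-0.32,0.95]] @ diag([1.396993698737745, 1.2513227424158142]) @ [[0.33, 0.07, -0.94], [-0.04, -1.00, -0.09]]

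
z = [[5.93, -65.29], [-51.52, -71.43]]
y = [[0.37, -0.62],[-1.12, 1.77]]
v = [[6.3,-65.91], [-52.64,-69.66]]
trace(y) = 2.14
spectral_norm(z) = 103.52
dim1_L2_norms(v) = [66.21, 87.31]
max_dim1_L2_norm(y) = 2.09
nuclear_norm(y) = 2.23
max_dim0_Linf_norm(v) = 69.66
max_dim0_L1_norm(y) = 2.39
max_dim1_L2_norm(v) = 87.31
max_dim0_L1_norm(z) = 136.72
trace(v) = -63.36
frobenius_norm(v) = 109.58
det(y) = -0.04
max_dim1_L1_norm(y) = 2.89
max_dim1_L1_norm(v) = 122.3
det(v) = -3908.36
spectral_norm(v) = 102.77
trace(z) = -65.50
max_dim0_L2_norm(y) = 1.88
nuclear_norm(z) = 140.10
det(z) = -3787.32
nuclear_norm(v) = 140.80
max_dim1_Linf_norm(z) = 71.43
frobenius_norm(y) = 2.22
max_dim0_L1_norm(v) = 135.57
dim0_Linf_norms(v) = [52.64, 69.66]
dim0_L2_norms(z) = [51.86, 96.77]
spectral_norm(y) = 2.22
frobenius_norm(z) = 109.79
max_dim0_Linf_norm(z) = 71.43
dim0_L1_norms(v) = [58.94, 135.57]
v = z + y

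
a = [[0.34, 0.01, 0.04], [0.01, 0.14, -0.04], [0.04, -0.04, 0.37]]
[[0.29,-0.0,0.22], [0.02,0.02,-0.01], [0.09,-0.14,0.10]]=a @[[0.82, 0.04, 0.64], [0.15, 0.05, -0.07], [0.17, -0.37, 0.19]]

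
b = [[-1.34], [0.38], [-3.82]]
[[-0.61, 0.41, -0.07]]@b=[[1.24]]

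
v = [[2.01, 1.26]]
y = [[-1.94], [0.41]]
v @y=[[-3.38]]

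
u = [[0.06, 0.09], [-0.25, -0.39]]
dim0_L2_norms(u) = [0.26, 0.4]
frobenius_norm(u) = 0.48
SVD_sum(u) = [[0.06, 0.09], [-0.25, -0.39]] + [[0.00, -0.0], [0.0, -0.00]]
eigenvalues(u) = [0.0, -0.33]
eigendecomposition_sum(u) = [[0.00,0.0], [-0.00,-0.00]] + [[0.06, 0.09],[-0.25, -0.39]]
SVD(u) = [[-0.23, 0.97], [0.97, 0.23]] @ diag([0.47570623353483366, 0.0018919239155484632]) @ [[-0.54, -0.84], [0.84, -0.54]]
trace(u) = -0.33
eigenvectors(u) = [[0.84, -0.22], [-0.54, 0.97]]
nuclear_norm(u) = 0.48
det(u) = -0.00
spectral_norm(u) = 0.48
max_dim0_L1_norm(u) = 0.48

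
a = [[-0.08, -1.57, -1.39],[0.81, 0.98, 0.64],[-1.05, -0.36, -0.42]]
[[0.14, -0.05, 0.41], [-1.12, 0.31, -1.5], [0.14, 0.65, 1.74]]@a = [[-0.48, -0.42, -0.4], [1.92, 2.6, 2.39], [-1.31, -0.21, -0.51]]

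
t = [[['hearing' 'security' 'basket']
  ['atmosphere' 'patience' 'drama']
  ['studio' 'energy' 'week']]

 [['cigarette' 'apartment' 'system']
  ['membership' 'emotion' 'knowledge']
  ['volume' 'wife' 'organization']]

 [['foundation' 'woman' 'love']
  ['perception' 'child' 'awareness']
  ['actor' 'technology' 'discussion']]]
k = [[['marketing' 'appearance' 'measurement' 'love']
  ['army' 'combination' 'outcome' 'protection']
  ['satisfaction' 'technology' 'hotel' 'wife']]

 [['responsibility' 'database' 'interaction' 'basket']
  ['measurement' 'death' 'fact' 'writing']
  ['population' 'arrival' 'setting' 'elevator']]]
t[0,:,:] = [['hearing', 'security', 'basket'], ['atmosphere', 'patience', 'drama'], ['studio', 'energy', 'week']]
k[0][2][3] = 'wife'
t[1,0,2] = 'system'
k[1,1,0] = 'measurement'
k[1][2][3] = 'elevator'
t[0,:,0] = ['hearing', 'atmosphere', 'studio']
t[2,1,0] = 'perception'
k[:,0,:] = [['marketing', 'appearance', 'measurement', 'love'], ['responsibility', 'database', 'interaction', 'basket']]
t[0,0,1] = 'security'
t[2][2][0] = 'actor'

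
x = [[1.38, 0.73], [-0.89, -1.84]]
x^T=[[1.38, -0.89], [0.73, -1.84]]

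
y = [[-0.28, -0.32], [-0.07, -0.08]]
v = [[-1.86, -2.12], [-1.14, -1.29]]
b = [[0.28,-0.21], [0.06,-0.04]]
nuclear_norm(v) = 3.31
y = b @ v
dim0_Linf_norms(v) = [1.86, 2.12]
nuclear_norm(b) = 0.36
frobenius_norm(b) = 0.36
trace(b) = 0.24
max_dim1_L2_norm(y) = 0.43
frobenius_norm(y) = 0.44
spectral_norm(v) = 3.30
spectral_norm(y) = 0.44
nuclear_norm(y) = 0.44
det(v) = -0.02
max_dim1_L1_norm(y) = 0.6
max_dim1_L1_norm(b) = 0.49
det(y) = 0.00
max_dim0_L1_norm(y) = 0.4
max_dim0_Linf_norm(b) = 0.28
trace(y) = -0.36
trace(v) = -3.15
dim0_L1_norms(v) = [3.0, 3.41]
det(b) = 0.00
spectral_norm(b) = 0.36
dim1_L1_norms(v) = [3.98, 2.43]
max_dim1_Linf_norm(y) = 0.32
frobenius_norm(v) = 3.30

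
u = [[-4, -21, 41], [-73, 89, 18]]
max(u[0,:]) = 41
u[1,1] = 89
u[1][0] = -73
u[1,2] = 18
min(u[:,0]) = -73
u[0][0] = -4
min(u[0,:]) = -21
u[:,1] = [-21, 89]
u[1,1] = 89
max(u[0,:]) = 41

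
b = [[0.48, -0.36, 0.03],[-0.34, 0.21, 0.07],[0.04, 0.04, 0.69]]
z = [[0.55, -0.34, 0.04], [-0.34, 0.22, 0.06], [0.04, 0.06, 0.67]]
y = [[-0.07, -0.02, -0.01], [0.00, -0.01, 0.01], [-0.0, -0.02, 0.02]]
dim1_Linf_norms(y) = [0.07, 0.01, 0.02]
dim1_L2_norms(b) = [0.6, 0.41, 0.69]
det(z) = -0.00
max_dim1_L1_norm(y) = 0.1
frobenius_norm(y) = 0.08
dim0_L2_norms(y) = [0.07, 0.03, 0.02]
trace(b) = 1.38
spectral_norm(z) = 0.76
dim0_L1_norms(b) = [0.86, 0.61, 0.79]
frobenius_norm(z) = 1.02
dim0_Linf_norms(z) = [0.55, 0.34, 0.67]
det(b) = -0.02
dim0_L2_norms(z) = [0.65, 0.41, 0.67]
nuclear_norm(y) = 0.11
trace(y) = -0.06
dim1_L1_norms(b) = [0.87, 0.62, 0.77]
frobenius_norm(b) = 1.00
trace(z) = 1.44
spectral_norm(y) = 0.07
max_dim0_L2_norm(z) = 0.67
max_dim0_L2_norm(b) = 0.69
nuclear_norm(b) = 1.45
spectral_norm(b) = 0.72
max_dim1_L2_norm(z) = 0.67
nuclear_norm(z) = 1.44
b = y + z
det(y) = 0.00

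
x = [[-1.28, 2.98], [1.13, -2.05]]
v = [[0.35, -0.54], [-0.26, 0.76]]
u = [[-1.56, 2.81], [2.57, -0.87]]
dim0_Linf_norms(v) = [0.35, 0.76]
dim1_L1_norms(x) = [4.26, 3.18]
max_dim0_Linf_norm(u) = 2.81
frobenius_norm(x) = 4.00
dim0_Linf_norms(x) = [1.28, 2.98]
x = u @ v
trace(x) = -3.33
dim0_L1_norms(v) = [0.61, 1.3]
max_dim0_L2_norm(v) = 0.93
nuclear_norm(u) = 5.42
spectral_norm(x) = 4.00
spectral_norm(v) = 1.02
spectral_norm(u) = 3.93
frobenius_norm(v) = 1.03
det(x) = -0.74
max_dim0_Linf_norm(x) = 2.98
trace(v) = 1.11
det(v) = 0.13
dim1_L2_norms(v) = [0.64, 0.8]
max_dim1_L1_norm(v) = 1.02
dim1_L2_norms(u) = [3.21, 2.71]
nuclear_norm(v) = 1.14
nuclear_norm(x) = 4.18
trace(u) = -2.43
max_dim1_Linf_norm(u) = 2.81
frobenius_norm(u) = 4.21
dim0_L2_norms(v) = [0.44, 0.93]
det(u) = -5.86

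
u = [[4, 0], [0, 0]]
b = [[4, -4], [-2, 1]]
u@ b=[[16, -16], [0, 0]]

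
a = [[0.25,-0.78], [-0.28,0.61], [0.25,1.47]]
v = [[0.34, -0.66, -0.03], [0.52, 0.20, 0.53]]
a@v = [[-0.32, -0.32, -0.42], [0.22, 0.31, 0.33], [0.85, 0.13, 0.77]]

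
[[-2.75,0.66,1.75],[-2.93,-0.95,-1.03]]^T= [[-2.75, -2.93], [0.66, -0.95], [1.75, -1.03]]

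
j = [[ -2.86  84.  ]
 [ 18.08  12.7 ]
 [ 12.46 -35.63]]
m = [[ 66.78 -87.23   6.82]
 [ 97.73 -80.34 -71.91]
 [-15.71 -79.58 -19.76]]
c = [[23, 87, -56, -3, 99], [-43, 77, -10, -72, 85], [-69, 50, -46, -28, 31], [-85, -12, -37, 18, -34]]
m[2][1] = -79.58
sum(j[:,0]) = 27.68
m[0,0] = 66.78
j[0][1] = 84.0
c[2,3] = -28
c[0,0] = 23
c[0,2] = -56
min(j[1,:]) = 12.7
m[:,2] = [6.82, -71.91, -19.76]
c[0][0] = 23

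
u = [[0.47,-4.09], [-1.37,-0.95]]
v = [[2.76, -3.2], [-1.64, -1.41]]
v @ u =[[5.68, -8.25],[1.16, 8.05]]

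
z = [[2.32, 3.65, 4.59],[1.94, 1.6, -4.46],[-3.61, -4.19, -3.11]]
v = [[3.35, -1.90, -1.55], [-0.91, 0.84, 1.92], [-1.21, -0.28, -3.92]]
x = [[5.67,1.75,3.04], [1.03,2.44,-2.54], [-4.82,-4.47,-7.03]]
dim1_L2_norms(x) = [6.67, 3.67, 9.62]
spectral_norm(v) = 4.98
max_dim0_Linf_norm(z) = 4.59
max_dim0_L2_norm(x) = 8.07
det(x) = -105.78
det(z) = 15.09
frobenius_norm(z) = 10.31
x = z + v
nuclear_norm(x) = 17.66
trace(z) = 0.81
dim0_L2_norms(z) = [4.71, 5.78, 7.12]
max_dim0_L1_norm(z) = 12.16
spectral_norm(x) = 11.40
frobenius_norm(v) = 6.27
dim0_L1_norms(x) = [11.52, 8.66, 12.61]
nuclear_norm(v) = 8.80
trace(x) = 1.08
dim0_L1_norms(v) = [5.47, 3.02, 7.39]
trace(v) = 0.27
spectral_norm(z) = 8.89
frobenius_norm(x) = 12.27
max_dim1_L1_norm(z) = 10.91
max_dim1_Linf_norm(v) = 3.92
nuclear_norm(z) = 14.42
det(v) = -0.01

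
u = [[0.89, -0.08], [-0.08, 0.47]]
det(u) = 0.41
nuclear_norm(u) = 1.36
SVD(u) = [[-0.98, 0.18], [0.18, 0.98]] @ diag([0.9047220505424425, 0.4552779494575576]) @ [[-0.98, 0.18], [0.18, 0.98]]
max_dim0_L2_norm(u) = 0.89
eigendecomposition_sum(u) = [[0.88,-0.16], [-0.16,0.03]] + [[0.01, 0.08],  [0.08, 0.44]]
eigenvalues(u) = [0.9, 0.46]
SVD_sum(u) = [[0.88, -0.16], [-0.16, 0.03]] + [[0.01, 0.08], [0.08, 0.44]]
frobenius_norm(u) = 1.01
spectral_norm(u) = 0.90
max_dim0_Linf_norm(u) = 0.89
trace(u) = 1.36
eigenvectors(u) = [[0.98,0.18], [-0.18,0.98]]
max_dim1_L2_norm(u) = 0.89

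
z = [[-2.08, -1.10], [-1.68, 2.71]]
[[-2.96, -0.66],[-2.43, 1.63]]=z@[[1.43, -0.0], [-0.01, 0.60]]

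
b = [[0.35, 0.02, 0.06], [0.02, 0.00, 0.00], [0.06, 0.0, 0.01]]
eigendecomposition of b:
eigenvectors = [[-0.98, -0.15, -0.09], [-0.05, 0.75, -0.66], [-0.17, 0.65, 0.74]]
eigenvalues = [0.36, -0.0, 0.0]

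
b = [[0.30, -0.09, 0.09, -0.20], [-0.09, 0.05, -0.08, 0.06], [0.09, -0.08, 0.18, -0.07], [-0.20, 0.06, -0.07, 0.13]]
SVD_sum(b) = [[0.28, -0.10, 0.14, -0.19], [-0.10, 0.04, -0.05, 0.07], [0.14, -0.05, 0.07, -0.09], [-0.19, 0.07, -0.09, 0.13]] + [[0.02, 0.01, -0.05, -0.01],[0.01, 0.01, -0.03, -0.01],[-0.05, -0.03, 0.11, 0.02],[-0.01, -0.01, 0.02, 0.01]] + [[0.0,  -0.0,  -0.00,  0.00], [-0.00,  0.0,  0.00,  -0.00], [-0.00,  0.00,  0.00,  -0.00], [0.0,  -0.0,  -0.00,  0.00]] + [[-0.00, -0.00, -0.00, -0.00], [-0.00, -0.00, -0.00, -0.0], [-0.0, -0.00, -0.00, -0.0], [-0.0, -0.0, -0.00, -0.0]]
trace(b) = 0.66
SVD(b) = [[-0.74, -0.39, -0.04, -0.55], [0.27, -0.24, 0.89, -0.26], [-0.37, 0.87, 0.30, -0.14], [0.5, 0.2, -0.33, -0.78]] @ diag([0.5126122287112829, 0.1455604285458479, 0.00534057923419085, 0.00351323649132151]) @ [[-0.74,0.27,-0.37,0.5], [-0.39,-0.24,0.87,0.20], [-0.04,0.89,0.30,-0.33], [0.55,0.26,0.14,0.78]]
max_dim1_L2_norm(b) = 0.38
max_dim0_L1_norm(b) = 0.68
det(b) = -0.00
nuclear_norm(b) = 0.67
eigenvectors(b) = [[-0.74,0.39,-0.55,0.04], [0.27,0.24,-0.26,-0.89], [-0.37,-0.87,-0.14,-0.3], [0.50,-0.20,-0.78,0.33]]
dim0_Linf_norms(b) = [0.3, 0.09, 0.18, 0.2]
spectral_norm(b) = 0.51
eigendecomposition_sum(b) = [[0.28, -0.10, 0.14, -0.19], [-0.10, 0.04, -0.05, 0.07], [0.14, -0.05, 0.07, -0.09], [-0.19, 0.07, -0.09, 0.13]] + [[0.02,0.01,-0.05,-0.01], [0.01,0.01,-0.03,-0.01], [-0.05,-0.03,0.11,0.02], [-0.01,-0.01,0.02,0.01]] + [[-0.00, -0.00, -0.00, -0.0], [-0.00, -0.00, -0.00, -0.00], [-0.0, -0.00, -0.0, -0.0], [-0.0, -0.0, -0.0, -0.00]] + [[0.0,-0.0,-0.0,0.0], [-0.0,0.0,0.00,-0.00], [-0.00,0.00,0.00,-0.00], [0.0,-0.00,-0.00,0.0]]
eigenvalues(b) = [0.51, 0.15, -0.0, 0.01]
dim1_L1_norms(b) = [0.68, 0.28, 0.42, 0.46]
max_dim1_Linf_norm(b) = 0.3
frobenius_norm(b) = 0.53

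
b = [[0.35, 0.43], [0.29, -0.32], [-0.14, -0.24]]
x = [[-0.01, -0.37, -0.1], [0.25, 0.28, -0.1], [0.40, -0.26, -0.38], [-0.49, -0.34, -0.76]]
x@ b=[[-0.1,0.14], [0.18,0.04], [0.12,0.35], [-0.16,0.08]]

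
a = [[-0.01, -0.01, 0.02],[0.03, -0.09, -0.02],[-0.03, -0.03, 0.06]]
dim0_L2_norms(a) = [0.04, 0.1, 0.07]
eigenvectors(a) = [[0.32, -0.85, 0.07], [-0.07, -0.17, 0.98], [0.95, -0.51, 0.21]]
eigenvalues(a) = [0.05, -0.0, -0.09]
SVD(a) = [[-0.06,  0.31,  -0.95], [-0.98,  -0.18,  -0.00], [-0.17,  0.93,  0.32]] @ diag([0.09753889334374112, 0.07672134178491857, 7.288000987701513e-18]) @ [[-0.25, 0.97, 0.09], [-0.47, -0.2, 0.86], [0.85, 0.17, 0.51]]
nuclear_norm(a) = 0.17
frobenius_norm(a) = 0.12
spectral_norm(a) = 0.10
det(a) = 0.00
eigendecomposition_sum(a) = [[-0.01,  -0.0,  0.02], [0.0,  0.0,  -0.00], [-0.04,  -0.01,  0.06]] + [[-0.00, -0.0, 0.00], [-0.0, -0.0, 0.00], [-0.0, -0.0, 0.00]] + [[0.0, -0.01, -0.0], [0.03, -0.09, -0.02], [0.01, -0.02, -0.00]]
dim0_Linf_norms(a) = [0.03, 0.09, 0.06]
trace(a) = -0.04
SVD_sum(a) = [[0.0, -0.01, -0.0], [0.02, -0.09, -0.01], [0.0, -0.02, -0.0]] + [[-0.01, -0.00, 0.02], [0.01, 0.0, -0.01], [-0.03, -0.01, 0.06]] + [[-0.00, -0.0, -0.0], [-0.0, -0.0, -0.00], [0.00, 0.00, 0.00]]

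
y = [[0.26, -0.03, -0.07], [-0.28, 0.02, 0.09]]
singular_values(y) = [0.4, 0.01]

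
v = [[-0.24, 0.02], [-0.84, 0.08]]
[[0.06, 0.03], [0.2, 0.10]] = v @ [[-0.23,-0.12], [0.06,0.03]]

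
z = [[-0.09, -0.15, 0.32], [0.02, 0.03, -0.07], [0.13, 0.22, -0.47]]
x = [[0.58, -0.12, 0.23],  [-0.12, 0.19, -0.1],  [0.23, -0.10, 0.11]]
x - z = [[0.67, 0.03, -0.09], [-0.14, 0.16, -0.03], [0.10, -0.32, 0.58]]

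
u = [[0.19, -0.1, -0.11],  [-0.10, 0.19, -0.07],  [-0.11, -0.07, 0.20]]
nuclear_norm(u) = 0.58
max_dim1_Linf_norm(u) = 0.2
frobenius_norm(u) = 0.41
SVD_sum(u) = [[0.18,-0.07,-0.13],[-0.07,0.03,0.05],[-0.13,0.05,0.1]] + [[0.01,-0.03,0.02], [-0.03,0.16,-0.13], [0.02,-0.13,0.1]] + [[0.0, 0.00, 0.00], [0.00, 0.0, 0.00], [0.0, 0.00, 0.0]]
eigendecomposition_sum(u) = [[0.0, 0.00, 0.0], [0.0, 0.00, 0.00], [0.00, 0.0, 0.0]] + [[0.18, -0.07, -0.13],[-0.07, 0.03, 0.05],[-0.13, 0.05, 0.10]] + [[0.01, -0.03, 0.02], [-0.03, 0.16, -0.13], [0.02, -0.13, 0.1]]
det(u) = 0.00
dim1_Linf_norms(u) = [0.19, 0.19, 0.2]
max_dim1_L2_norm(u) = 0.24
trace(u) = 0.58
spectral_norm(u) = 0.31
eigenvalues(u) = [0.01, 0.31, 0.26]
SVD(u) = [[-0.77,  0.14,  0.63], [0.31,  -0.78,  0.55], [0.57,  0.61,  0.55]] @ diag([0.3111270975426236, 0.26338142076371107, 0.005491481693665517]) @ [[-0.77, 0.31, 0.57],  [0.14, -0.78, 0.61],  [0.63, 0.55, 0.55]]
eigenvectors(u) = [[-0.63, -0.77, 0.14], [-0.55, 0.31, -0.78], [-0.55, 0.57, 0.61]]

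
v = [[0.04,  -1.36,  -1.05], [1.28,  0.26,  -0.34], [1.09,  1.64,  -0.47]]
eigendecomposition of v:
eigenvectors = [[-0.65+0.00j, -0.65-0.00j, (0.47+0j)], [-0.09+0.48j, -0.09-0.48j, (-0.38+0j)], [0.23+0.53j, (0.23-0.53j), 0.79+0.00j]]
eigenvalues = [(0.22+1.88j), (0.22-1.88j), (-0.61+0j)]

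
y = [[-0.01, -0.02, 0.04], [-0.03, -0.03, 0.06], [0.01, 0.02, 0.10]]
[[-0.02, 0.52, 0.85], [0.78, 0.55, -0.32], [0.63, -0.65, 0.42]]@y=[[-0.01, 0.0, 0.12], [-0.03, -0.04, 0.03], [0.02, 0.02, 0.03]]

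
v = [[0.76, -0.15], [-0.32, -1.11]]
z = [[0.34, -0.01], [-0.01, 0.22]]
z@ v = [[0.26, -0.04],[-0.08, -0.24]]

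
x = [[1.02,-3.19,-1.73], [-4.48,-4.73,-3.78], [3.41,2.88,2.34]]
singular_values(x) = [9.34, 3.02, 0.07]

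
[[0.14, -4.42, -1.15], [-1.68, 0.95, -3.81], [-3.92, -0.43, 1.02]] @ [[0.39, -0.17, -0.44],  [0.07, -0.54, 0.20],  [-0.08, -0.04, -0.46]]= [[-0.16, 2.41, -0.42], [-0.28, -0.07, 2.68], [-1.64, 0.86, 1.17]]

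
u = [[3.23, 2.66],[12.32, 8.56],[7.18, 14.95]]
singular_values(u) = [22.02, 5.73]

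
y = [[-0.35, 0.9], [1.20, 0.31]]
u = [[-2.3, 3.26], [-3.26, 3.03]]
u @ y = [[4.72, -1.06], [4.78, -1.99]]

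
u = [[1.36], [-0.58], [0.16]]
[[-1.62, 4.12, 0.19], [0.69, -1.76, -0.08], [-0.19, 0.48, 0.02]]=u@[[-1.19, 3.03, 0.14]]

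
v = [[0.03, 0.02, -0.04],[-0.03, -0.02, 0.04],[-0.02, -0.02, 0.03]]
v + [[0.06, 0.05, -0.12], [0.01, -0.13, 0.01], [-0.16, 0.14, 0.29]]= [[0.09, 0.07, -0.16], [-0.02, -0.15, 0.05], [-0.18, 0.12, 0.32]]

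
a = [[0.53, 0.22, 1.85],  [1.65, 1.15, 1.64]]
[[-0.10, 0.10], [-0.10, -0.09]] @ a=[[0.11, 0.09, -0.02], [-0.2, -0.13, -0.33]]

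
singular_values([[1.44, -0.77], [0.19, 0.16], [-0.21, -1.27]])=[1.73, 1.17]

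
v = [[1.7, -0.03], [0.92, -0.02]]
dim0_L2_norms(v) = [1.93, 0.04]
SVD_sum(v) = [[1.7,  -0.03], [0.92,  -0.02]] + [[0.0, 0.00], [-0.0, -0.00]]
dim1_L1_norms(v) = [1.73, 0.94]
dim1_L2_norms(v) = [1.7, 0.92]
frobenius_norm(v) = 1.93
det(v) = -0.01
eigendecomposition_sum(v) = [[1.70, -0.03], [0.92, -0.02]] + [[0.0, -0.00],[0.0, -0.0]]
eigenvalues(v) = [1.68, -0.0]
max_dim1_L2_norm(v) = 1.7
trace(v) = 1.68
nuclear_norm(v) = 1.94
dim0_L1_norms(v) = [2.62, 0.05]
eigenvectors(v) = [[0.88, 0.02], [0.48, 1.0]]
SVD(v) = [[-0.88,-0.48], [-0.48,0.88]] @ diag([1.9333103841227774, 0.003310384122777035]) @ [[-1.0, 0.02], [-0.02, -1.0]]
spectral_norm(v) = 1.93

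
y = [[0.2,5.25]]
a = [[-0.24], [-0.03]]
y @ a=[[-0.21]]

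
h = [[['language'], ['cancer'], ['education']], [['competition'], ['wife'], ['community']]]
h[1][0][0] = 'competition'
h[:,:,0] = [['language', 'cancer', 'education'], ['competition', 'wife', 'community']]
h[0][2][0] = 'education'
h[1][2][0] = 'community'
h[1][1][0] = 'wife'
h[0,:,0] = ['language', 'cancer', 'education']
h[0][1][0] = 'cancer'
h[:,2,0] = ['education', 'community']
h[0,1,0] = 'cancer'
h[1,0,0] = 'competition'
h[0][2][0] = 'education'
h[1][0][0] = 'competition'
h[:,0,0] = ['language', 'competition']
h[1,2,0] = 'community'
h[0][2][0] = 'education'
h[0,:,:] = [['language'], ['cancer'], ['education']]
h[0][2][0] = 'education'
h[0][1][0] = 'cancer'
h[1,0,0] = 'competition'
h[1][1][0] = 'wife'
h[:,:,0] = [['language', 'cancer', 'education'], ['competition', 'wife', 'community']]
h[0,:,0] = ['language', 'cancer', 'education']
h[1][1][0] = 'wife'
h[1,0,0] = 'competition'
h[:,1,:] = [['cancer'], ['wife']]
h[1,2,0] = 'community'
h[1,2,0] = 'community'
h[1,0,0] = 'competition'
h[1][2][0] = 'community'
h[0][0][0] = 'language'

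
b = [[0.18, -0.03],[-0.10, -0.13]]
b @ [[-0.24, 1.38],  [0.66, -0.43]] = [[-0.06, 0.26], [-0.06, -0.08]]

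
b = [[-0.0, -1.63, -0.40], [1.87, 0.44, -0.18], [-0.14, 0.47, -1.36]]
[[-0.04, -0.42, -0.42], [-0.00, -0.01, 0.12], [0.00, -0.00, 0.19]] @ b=[[-0.73, -0.32, 0.66], [-0.04, 0.05, -0.16], [-0.03, 0.09, -0.26]]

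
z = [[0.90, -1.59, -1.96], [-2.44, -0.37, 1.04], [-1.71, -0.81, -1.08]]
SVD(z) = [[-0.61, -0.63, -0.49], [0.76, -0.29, -0.58], [0.22, -0.73, 0.65]] @ diag([3.3263824721518733, 2.770784595524377, 0.5969358208095797]) @ [[-0.84, 0.15, 0.52], [0.5, 0.61, 0.62], [-0.23, 0.78, -0.59]]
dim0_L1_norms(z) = [5.05, 2.77, 4.08]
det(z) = 5.50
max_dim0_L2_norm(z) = 3.11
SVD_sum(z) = [[1.69, -0.30, -1.06], [-2.13, 0.38, 1.33], [-0.63, 0.11, 0.39]] + [[-0.86, -1.06, -1.07], [-0.39, -0.48, -0.49], [-1.00, -1.23, -1.24]] + [[0.07,-0.23,0.17],[0.08,-0.27,0.2],[-0.09,0.3,-0.23]]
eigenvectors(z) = [[0.74,-0.56,0.19],  [-0.64,-0.25,-0.68],  [-0.19,-0.79,0.71]]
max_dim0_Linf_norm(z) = 2.44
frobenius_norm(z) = 4.37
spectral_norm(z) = 3.33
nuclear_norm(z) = 6.69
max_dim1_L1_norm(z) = 4.45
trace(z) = -0.55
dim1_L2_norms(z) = [2.68, 2.68, 2.18]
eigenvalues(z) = [2.78, -2.56, -0.77]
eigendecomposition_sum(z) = [[1.91, -0.67, -1.15], [-1.64, 0.57, 0.99], [-0.50, 0.17, 0.3]] + [[-1.09,  -1.06,  -0.71], [-0.49,  -0.47,  -0.32], [-1.53,  -1.48,  -0.99]] + [[0.09, 0.13, -0.11], [-0.31, -0.47, 0.37], [0.32, 0.50, -0.39]]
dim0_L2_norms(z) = [3.11, 1.82, 2.47]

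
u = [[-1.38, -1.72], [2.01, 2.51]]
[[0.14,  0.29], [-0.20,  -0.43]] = u @ [[0.20, -0.10],[-0.24, -0.09]]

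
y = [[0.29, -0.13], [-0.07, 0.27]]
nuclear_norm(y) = 0.56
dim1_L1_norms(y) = [0.42, 0.34]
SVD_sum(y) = [[0.21, -0.21], [-0.17, 0.17]] + [[0.08,0.08], [0.1,0.1]]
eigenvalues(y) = [0.38, 0.18]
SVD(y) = [[-0.78, 0.63],[0.63, 0.78]] @ diag([0.3821013130177834, 0.18110380059536552]) @ [[-0.7, 0.71], [0.71, 0.70]]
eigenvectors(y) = [[0.83,  0.78], [-0.55,  0.63]]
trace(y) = 0.56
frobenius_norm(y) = 0.42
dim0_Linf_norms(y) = [0.29, 0.27]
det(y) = 0.07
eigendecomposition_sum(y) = [[0.21,  -0.25], [-0.14,  0.17]] + [[0.08, 0.12], [0.07, 0.1]]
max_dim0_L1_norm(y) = 0.4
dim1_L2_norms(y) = [0.32, 0.28]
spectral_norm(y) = 0.38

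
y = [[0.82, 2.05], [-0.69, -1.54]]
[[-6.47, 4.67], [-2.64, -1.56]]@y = [[-8.53,-20.46], [-1.09,-3.01]]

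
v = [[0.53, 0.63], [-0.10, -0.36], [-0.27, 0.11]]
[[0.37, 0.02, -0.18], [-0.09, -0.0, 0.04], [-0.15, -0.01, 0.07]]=v @ [[0.60, 0.03, -0.29], [0.09, 0.0, -0.04]]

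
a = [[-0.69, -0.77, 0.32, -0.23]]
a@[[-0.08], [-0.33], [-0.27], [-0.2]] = [[0.27]]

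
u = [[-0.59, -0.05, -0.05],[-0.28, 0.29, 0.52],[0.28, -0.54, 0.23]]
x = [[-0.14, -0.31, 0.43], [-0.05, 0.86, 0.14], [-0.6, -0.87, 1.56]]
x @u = [[0.29, -0.32, -0.06], [-0.17, 0.18, 0.48], [1.03, -1.06, -0.06]]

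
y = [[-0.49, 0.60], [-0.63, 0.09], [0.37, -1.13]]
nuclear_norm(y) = 2.02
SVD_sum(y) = [[-0.39, 0.66], [-0.20, 0.34], [0.59, -1.0]] + [[-0.1, -0.06], [-0.43, -0.25], [-0.22, -0.13]]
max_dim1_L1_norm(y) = 1.5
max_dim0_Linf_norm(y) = 1.13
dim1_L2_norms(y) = [0.77, 0.64, 1.19]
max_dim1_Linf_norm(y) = 1.13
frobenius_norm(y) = 1.56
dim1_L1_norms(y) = [1.09, 0.72, 1.5]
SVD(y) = [[0.53, 0.21], [0.27, 0.87], [-0.8, 0.44]] @ diag([1.446739329243605, 0.5708286198324006]) @ [[-0.50, 0.86], [-0.86, -0.5]]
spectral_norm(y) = 1.45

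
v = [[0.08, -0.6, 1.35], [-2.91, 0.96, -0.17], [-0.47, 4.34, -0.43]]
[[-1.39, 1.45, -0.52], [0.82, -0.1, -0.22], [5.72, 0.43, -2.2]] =v @ [[0.17,0.04,-0.08], [1.29,0.22,-0.58], [-0.47,1.17,-0.64]]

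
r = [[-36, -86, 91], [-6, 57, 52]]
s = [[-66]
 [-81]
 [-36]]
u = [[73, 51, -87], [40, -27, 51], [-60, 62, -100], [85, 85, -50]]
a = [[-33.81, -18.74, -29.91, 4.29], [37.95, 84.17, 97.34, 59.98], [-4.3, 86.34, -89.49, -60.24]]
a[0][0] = -33.81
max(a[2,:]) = 86.34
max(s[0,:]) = -66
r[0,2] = 91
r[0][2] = 91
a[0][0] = -33.81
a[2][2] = -89.49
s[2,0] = -36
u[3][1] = 85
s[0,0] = -66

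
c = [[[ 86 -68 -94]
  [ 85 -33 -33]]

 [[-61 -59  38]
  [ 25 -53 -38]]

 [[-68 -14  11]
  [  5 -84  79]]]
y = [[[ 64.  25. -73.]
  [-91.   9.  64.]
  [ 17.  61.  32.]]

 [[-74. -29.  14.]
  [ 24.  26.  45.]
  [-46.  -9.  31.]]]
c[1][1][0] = 25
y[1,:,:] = [[-74.0, -29.0, 14.0], [24.0, 26.0, 45.0], [-46.0, -9.0, 31.0]]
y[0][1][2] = 64.0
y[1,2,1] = -9.0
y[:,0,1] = [25.0, -29.0]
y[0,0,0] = 64.0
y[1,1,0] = 24.0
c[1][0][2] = 38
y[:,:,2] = [[-73.0, 64.0, 32.0], [14.0, 45.0, 31.0]]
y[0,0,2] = -73.0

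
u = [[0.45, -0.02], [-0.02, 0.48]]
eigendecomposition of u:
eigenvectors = [[-0.89,0.45], [-0.45,-0.89]]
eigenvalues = [0.44, 0.49]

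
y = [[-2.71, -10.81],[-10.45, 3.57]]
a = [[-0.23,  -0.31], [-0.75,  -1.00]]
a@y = [[3.86, 1.38],[12.48, 4.54]]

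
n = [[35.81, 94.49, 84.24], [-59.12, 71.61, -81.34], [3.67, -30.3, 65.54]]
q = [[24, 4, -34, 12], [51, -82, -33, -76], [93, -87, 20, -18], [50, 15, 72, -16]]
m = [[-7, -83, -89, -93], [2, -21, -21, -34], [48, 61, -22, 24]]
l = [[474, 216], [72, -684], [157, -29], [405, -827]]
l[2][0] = 157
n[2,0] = 3.67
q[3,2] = 72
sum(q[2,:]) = 8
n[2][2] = 65.54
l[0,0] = 474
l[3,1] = -827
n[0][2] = 84.24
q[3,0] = 50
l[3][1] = -827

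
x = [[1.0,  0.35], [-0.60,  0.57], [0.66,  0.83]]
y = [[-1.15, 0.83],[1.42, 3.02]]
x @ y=[[-0.65, 1.89], [1.50, 1.22], [0.42, 3.05]]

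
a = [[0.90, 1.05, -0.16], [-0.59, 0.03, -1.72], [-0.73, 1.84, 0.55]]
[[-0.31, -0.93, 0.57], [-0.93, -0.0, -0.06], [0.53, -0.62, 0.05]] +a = [[0.59,0.12,0.41], [-1.52,0.03,-1.78], [-0.20,1.22,0.60]]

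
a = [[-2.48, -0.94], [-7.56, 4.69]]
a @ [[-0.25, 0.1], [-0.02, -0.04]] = [[0.64, -0.21], [1.80, -0.94]]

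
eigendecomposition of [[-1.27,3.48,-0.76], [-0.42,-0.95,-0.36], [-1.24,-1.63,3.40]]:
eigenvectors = [[(0.19+0j), (-0.89+0j), (-0.89-0j)], [0.06+0.00j, (-0.04-0.35j), -0.04+0.35j], [(-0.98+0j), -0.21-0.18j, (-0.21+0.18j)]]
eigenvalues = [(3.74+0j), (-1.28+1.23j), (-1.28-1.23j)]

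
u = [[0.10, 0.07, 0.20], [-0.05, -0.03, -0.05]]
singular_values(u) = [0.25, 0.02]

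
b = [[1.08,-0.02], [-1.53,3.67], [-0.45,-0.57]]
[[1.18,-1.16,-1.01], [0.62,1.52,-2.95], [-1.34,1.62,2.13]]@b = [[3.5, -3.71],[-0.33, 7.25],[-4.88, 4.76]]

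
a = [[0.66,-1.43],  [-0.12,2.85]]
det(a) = 1.71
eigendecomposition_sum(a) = [[0.57, 0.36], [0.03, 0.02]] + [[0.09,  -1.79], [-0.15,  2.83]]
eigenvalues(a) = [0.58, 2.93]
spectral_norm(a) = 3.21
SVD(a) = [[-0.47, 0.88], [0.88, 0.47]] @ diag([3.2147561889783103, 0.5317355032585749]) @ [[-0.13,0.99],[0.99,0.13]]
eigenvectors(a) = [[-1.00, 0.53], [-0.05, -0.85]]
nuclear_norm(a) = 3.75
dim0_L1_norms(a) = [0.78, 4.28]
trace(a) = 3.51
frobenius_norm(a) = 3.26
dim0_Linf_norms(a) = [0.66, 2.85]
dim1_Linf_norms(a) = [1.43, 2.85]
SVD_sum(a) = [[0.19, -1.49],  [-0.37, 2.82]] + [[0.47, 0.06],  [0.25, 0.03]]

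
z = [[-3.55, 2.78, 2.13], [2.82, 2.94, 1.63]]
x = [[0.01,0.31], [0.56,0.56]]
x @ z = [[0.84, 0.94, 0.53], [-0.41, 3.20, 2.11]]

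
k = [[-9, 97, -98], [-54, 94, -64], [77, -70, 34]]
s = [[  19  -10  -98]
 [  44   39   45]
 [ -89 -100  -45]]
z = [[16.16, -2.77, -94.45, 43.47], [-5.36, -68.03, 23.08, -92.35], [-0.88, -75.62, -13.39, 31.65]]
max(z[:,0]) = 16.16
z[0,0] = 16.16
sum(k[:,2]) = -128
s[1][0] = 44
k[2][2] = 34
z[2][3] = 31.65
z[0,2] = -94.45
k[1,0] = -54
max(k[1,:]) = 94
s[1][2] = 45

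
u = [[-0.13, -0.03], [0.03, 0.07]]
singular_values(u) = [0.14, 0.06]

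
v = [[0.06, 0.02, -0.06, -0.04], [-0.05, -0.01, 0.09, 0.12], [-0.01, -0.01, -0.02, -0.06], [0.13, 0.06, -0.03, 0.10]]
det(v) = -0.000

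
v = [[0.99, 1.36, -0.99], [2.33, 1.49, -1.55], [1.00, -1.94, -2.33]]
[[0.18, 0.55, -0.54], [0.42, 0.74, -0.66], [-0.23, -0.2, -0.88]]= v @ [[0.23,0.07,0.14], [0.07,0.27,-0.11], [0.14,-0.11,0.53]]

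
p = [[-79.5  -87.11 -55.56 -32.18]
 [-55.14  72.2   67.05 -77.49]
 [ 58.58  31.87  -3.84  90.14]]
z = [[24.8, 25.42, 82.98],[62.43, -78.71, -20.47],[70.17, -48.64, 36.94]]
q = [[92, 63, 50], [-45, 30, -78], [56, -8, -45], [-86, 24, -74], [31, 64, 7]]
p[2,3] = 90.14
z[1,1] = -78.71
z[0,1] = 25.42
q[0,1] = 63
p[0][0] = -79.5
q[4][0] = 31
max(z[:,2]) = 82.98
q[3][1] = 24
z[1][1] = -78.71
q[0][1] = 63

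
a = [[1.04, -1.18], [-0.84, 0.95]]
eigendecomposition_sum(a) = [[1.04, -1.18],[-0.84, 0.95]] + [[-0.0, -0.00], [-0.00, -0.0]]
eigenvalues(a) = [1.99, -0.0]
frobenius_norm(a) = 2.02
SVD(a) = [[-0.78, 0.63], [0.63, 0.78]] @ diag([2.0204201274699485, 0.0015838290049145446]) @ [[-0.66,0.75], [-0.75,-0.66]]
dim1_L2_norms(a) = [1.57, 1.27]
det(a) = -0.00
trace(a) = 1.99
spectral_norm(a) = 2.02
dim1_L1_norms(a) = [2.22, 1.79]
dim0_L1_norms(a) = [1.88, 2.13]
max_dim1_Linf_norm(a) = 1.18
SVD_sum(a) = [[1.04, -1.18], [-0.84, 0.95]] + [[-0.0, -0.0],[-0.00, -0.0]]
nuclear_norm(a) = 2.02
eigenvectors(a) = [[0.78, 0.75], [-0.63, 0.66]]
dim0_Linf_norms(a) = [1.04, 1.18]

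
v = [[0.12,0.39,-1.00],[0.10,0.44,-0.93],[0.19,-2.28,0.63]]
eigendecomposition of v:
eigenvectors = [[0.55,0.98,-0.49], [0.47,0.13,-0.47], [0.69,0.16,0.73]]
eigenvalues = [-0.79, 0.0, 1.98]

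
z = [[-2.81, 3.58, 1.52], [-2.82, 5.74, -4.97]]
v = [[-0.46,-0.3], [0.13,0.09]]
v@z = [[2.14, -3.37, 0.79],[-0.62, 0.98, -0.25]]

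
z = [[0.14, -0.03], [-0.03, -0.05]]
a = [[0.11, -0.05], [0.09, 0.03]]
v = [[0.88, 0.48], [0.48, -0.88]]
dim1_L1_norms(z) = [0.17, 0.08]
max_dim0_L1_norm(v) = 1.36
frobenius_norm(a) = 0.15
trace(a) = 0.14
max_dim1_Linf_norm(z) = 0.14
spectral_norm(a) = 0.14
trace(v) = 0.00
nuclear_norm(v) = 2.00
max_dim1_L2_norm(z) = 0.14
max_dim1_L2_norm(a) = 0.12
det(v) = -1.00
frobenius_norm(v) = 1.42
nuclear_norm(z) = 0.20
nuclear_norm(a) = 0.20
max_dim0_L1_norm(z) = 0.17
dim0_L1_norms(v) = [1.36, 1.36]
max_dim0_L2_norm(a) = 0.14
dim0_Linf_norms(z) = [0.14, 0.05]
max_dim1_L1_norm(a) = 0.16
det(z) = -0.01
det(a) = 0.01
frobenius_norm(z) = 0.15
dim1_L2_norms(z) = [0.14, 0.06]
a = v @ z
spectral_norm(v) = 1.00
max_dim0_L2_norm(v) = 1.0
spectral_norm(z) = 0.14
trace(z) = 0.09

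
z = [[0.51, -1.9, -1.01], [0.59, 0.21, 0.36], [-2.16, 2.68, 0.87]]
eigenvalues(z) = [-0.59, 0.0, 2.18]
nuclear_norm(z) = 5.20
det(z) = -0.00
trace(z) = 1.59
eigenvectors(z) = [[-0.06, 0.31, -0.52], [0.44, 0.51, 0.00], [-0.89, -0.8, 0.86]]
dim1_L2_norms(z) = [2.21, 0.72, 3.55]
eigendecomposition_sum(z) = [[-0.08,-0.03,-0.05], [0.59,0.20,0.36], [-1.19,-0.41,-0.72]] + [[0.00,0.0,0.00], [0.0,0.0,0.00], [-0.00,-0.0,-0.00]] + [[0.58, -1.87, -0.96], [-0.00, 0.0, 0.00], [-0.97, 3.10, 1.59]]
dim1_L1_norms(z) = [3.42, 1.16, 5.71]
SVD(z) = [[-0.51, 0.65, 0.56], [-0.01, -0.66, 0.76], [0.86, 0.38, 0.34]] @ diag([4.099279674907034, 1.1012747444747515, 0.0002899588827251988]) @ [[-0.52, 0.80, 0.31], [-0.80, -0.32, -0.51], [0.31, 0.51, -0.8]]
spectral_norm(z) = 4.10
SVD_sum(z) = [[1.08,-1.67,-0.64], [0.01,-0.02,-0.01], [-1.82,2.81,1.08]] + [[-0.57, -0.23, -0.37], [0.58, 0.23, 0.37], [-0.34, -0.13, -0.21]] + [[0.00, 0.00, -0.00],[0.00, 0.0, -0.0],[0.00, 0.00, -0.00]]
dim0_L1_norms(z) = [3.26, 4.79, 2.24]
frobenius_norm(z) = 4.24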